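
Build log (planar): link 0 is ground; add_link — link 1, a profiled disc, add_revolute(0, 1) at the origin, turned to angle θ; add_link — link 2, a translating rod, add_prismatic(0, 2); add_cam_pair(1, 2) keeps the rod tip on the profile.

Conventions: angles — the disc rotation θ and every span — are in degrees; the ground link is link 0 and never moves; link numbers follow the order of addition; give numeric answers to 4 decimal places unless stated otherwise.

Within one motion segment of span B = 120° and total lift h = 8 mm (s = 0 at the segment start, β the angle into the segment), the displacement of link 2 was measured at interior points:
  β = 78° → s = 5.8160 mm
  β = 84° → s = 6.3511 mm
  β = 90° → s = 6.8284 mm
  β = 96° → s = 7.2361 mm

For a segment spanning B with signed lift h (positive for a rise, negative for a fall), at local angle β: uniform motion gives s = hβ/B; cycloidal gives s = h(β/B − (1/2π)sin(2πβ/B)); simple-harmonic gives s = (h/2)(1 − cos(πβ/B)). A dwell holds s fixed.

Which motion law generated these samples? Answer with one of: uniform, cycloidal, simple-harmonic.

candidates at β/B = r: uniform s = h·r (linear in β); cycloidal s = h·(r − sin(2πr)/(2π)); simple-harmonic s = (h/2)(1 − cos(πr))
β=78°: printed 5.8160 | uniform 5.2000, cycloidal 6.2301, simple-harmonic 5.8160
β=84°: printed 6.3511 | uniform 5.6000, cycloidal 6.8109, simple-harmonic 6.3511
β=90°: printed 6.8284 | uniform 6.0000, cycloidal 7.2732, simple-harmonic 6.8284
β=96°: printed 7.2361 | uniform 6.4000, cycloidal 7.6109, simple-harmonic 7.2361
only one law matches every sample → simple-harmonic

simple-harmonic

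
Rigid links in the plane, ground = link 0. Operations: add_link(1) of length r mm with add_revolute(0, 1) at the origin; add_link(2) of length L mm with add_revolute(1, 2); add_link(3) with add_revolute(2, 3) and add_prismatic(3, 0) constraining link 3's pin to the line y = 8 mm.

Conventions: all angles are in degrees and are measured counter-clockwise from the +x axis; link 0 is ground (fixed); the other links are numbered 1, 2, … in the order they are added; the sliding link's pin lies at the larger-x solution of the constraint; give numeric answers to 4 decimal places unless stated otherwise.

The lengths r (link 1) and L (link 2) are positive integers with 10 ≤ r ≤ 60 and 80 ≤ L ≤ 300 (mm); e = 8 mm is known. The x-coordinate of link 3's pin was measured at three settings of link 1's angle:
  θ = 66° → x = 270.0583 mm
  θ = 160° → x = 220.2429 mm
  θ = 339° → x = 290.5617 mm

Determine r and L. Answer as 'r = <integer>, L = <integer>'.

constraint per measurement: (x − r cos θ)² + (r sin θ − e)² = L²
subtracting the θ₁ and θ₂ equations cancels the r² and L² terms:
r = (x₁² − x₂²) / (2[(x₁cos θ₁ + e sin θ₁) − (x₂cos θ₂ + e sin θ₂)]) = 38.0000 → r = 38
L² = (x₁ − r cos θ₁)² + (r sin θ₁ − e)² = 65536.0117 → L = 256.0000 → L = 256
check at θ₃=339°: x = 290.5617 (printed 290.5617) ✓

r = 38, L = 256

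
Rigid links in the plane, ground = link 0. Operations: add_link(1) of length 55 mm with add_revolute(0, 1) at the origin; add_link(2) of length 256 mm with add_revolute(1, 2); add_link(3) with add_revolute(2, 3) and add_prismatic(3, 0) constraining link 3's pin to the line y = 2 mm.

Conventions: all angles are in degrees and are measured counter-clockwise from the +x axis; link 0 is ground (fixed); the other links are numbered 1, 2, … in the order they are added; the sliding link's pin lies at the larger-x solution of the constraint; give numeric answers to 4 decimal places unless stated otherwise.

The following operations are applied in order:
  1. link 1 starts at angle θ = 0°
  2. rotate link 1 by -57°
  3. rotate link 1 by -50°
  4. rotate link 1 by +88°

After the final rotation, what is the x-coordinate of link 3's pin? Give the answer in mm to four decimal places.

geometry: r = 55 mm, L = 256 mm, e = 2 mm; θ starts at 0°
rotate link 1 by -57°: θ ← 0° -57° = -57°
rotate link 1 by -50°: θ ← -57° -50° = -107°
rotate link 1 by +88°: θ ← -107° +88° = -19°
crank pin P = (r cos θ, r sin θ) = (52.003522, -17.906248)
h = r sin θ − e = -17.906248 − 2 = -19.906248
x = r cos θ + √(L² − h²) = 52.003522 + 255.224884 = 307.228405

307.2284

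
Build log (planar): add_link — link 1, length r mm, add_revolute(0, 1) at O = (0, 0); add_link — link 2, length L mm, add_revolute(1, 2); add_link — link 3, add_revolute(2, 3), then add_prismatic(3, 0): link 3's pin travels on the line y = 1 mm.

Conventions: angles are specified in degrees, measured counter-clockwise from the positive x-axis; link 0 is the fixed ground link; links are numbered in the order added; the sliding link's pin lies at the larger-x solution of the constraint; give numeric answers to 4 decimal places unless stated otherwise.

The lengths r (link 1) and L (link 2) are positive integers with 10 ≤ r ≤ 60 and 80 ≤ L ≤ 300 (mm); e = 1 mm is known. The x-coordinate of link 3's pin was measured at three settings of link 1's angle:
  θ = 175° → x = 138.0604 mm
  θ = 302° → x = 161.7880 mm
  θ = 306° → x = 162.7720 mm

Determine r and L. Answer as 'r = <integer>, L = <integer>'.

constraint per measurement: (x − r cos θ)² + (r sin θ − e)² = L²
subtracting the θ₁ and θ₂ equations cancels the r² and L² terms:
r = (x₁² − x₂²) / (2[(x₁cos θ₁ + e sin θ₁) − (x₂cos θ₂ + e sin θ₂)]) = 16.0000 → r = 16
L² = (x₁ − r cos θ₁)² + (r sin θ₁ − e)² = 23716.0063 → L = 154.0000 → L = 154
check at θ₃=306°: x = 162.7720 (printed 162.7720) ✓

r = 16, L = 154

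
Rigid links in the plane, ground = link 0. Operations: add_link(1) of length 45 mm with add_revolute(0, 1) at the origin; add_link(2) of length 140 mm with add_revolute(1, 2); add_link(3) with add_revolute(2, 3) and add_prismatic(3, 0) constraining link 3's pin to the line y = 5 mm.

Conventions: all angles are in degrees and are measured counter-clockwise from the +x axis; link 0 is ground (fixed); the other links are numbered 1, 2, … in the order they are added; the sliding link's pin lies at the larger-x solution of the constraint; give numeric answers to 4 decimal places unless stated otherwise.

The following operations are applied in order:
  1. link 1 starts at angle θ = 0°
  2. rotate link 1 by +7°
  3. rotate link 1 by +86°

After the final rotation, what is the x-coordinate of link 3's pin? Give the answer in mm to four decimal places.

geometry: r = 45 mm, L = 140 mm, e = 5 mm; θ starts at 0°
rotate link 1 by +7°: θ ← 0° +7° = 7°
rotate link 1 by +86°: θ ← 7° +86° = 93°
crank pin P = (r cos θ, r sin θ) = (-2.355118, 44.938329)
h = r sin θ − e = 44.938329 − 5 = 39.938329
x = r cos θ + √(L² − h²) = -2.355118 + 134.182450 = 131.827332

131.8273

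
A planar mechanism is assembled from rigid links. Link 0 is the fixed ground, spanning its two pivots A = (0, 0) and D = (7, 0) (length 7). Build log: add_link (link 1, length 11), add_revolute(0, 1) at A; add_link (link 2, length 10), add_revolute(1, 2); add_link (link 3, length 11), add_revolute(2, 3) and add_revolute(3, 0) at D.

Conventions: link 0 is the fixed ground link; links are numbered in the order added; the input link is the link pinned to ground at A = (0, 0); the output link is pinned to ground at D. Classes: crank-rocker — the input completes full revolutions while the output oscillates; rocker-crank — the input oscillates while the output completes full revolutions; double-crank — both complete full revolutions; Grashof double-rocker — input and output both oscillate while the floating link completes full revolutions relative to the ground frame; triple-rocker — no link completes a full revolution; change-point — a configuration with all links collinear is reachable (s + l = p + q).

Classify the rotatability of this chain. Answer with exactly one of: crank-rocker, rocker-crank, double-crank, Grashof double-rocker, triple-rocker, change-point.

lengths: ground=7, input=11, coupler=10, output=11
sorted: s=7 (shortest), l=11 (longest), p+q=21
s + l = 18 vs p + q = 21
s + l < p + q (Grashof) with shortest = ground link → double-crank

double-crank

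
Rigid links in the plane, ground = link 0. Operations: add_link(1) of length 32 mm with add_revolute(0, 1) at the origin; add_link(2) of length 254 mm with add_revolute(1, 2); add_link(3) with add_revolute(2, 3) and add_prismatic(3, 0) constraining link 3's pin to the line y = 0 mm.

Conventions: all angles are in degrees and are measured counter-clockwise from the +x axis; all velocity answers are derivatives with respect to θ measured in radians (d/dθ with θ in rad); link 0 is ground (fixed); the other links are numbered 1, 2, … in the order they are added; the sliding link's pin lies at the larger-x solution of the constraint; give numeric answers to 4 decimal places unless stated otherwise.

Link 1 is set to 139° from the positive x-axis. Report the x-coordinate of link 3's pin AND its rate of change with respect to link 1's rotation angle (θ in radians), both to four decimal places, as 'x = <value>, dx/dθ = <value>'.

geometry: r = 32 mm, L = 254 mm, e = 0 mm
crank pin P = (r cos θ, r sin θ) = (-24.150707, 20.993889)
h = r sin θ − e = 20.993889 − 0 = 20.993889
x = r cos θ + √(L² − h²) = -24.150707 + 253.130908 = 228.980202
dx/dθ = −r sin θ − h·r cos θ/√(L² − h²) (θ in radians; h = 20.993889) = -18.990905

x = 228.9802, dx/dθ = -18.9909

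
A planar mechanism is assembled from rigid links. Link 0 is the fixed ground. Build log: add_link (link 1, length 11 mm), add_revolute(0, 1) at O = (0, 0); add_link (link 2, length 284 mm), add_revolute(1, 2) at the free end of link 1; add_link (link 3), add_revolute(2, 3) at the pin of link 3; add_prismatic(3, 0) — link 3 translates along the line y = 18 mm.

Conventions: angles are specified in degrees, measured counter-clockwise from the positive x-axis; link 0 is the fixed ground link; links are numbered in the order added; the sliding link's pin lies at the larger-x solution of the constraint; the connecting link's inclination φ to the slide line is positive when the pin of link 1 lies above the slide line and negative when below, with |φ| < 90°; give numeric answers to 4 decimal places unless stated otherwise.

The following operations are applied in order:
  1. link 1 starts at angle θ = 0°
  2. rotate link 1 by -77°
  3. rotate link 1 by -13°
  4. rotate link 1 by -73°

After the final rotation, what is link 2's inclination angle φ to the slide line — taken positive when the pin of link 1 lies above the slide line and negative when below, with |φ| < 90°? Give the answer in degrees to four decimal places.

geometry: r = 11 mm, L = 284 mm, e = 18 mm; θ starts at 0°
rotate link 1 by -77°: θ ← 0° -77° = -77°
rotate link 1 by -13°: θ ← -77° -13° = -90°
rotate link 1 by -73°: θ ← -90° -73° = -163°
h = r sin θ − e = -3.216089 − 18 = -21.216089
sin φ = h / L = -21.216089 / 284 = -0.07470454
φ = arcsin(-0.07470454) = -4.284246°

-4.2842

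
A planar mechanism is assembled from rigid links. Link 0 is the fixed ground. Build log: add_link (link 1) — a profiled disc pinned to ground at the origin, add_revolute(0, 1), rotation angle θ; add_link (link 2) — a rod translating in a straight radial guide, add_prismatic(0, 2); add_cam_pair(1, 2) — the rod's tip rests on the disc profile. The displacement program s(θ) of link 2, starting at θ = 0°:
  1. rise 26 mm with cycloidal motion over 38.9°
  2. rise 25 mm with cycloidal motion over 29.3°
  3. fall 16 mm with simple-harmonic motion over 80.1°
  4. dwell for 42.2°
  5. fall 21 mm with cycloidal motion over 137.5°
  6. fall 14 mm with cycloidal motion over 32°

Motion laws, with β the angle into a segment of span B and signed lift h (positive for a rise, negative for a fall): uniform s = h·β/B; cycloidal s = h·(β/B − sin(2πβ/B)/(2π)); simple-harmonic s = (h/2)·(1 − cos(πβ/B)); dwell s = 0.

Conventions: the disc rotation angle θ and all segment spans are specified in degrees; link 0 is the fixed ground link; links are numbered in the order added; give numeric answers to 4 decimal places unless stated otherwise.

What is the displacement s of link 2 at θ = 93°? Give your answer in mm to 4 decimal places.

seg 1 [0°–38.9°] cycloidal, h=26: full span → s += 26 → s = 26.0000
seg 2 [38.9°–68.2°] cycloidal, h=25: full span → s += 25 → s = 51.0000
seg 3 [68.2°–148.3°] simple-harmonic, h=-16: θ=93° here. β=24.8, B=80.1. -16/2·(1 − cos(π·0.3096)) = -3.4953 → s = 47.5047

47.5047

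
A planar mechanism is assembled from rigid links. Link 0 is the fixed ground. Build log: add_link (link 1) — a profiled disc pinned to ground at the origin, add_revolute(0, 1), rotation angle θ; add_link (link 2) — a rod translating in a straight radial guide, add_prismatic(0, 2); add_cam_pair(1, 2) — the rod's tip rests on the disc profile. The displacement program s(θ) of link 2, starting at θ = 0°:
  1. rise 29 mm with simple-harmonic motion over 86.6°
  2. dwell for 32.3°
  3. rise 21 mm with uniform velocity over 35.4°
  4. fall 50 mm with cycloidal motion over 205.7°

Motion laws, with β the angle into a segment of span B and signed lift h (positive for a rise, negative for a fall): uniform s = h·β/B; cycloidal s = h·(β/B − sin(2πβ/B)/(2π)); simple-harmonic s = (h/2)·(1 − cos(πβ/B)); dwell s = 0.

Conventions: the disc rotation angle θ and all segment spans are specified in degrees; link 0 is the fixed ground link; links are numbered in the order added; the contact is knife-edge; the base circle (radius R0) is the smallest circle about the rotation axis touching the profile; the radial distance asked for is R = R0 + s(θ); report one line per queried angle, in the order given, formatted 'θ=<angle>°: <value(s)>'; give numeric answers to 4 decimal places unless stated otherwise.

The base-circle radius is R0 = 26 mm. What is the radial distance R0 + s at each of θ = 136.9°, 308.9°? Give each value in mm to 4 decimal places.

seg 1 [0°–86.6°] simple-harmonic, h=29: full span → s += 29 → s = 29.0000
seg 2 [86.6°–118.9°] dwell: s stays 29.0000
seg 3 [118.9°–154.3°] uniform, h=21: θ=136.9° here. β=18, B=35.4. 21·18/35.4 = 10.6780 → s = 39.6780
seg 3 [118.9°–154.3°] uniform, h=21: full span → s += 21 → s = 50.0000
seg 4 [154.3°–360°] cycloidal, h=-50: θ=308.9° here. β=154.6, B=205.7. -50·(0.7516 − sin(2π·0.7516)/(2π)) = -45.5364 → s = 4.4636
θ=136.9°: R = R0 + s = 26 + 39.6780 = 65.6780
θ=308.9°: R = R0 + s = 26 + 4.4636 = 30.4636

θ=136.9°: 65.6780
θ=308.9°: 30.4636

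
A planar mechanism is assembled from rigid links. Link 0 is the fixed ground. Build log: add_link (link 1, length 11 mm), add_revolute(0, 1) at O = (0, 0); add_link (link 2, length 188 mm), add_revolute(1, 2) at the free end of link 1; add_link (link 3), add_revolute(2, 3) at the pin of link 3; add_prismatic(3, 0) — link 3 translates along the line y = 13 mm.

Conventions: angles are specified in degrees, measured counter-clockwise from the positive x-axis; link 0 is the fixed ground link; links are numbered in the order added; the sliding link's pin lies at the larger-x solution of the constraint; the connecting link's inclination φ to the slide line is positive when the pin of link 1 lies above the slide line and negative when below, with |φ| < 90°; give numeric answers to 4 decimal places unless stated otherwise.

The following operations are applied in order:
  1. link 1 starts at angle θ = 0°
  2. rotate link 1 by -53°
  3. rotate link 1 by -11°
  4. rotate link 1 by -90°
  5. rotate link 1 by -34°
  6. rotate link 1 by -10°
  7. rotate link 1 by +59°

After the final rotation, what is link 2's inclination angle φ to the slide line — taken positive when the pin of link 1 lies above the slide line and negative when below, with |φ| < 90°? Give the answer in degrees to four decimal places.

geometry: r = 11 mm, L = 188 mm, e = 13 mm; θ starts at 0°
rotate link 1 by -53°: θ ← 0° -53° = -53°
rotate link 1 by -11°: θ ← -53° -11° = -64°
rotate link 1 by -90°: θ ← -64° -90° = -154°
rotate link 1 by -34°: θ ← -154° -34° = -188°
rotate link 1 by -10°: θ ← -188° -10° = -198°
rotate link 1 by +59°: θ ← -198° +59° = -139°
h = r sin θ − e = -7.216649 − 13 = -20.216649
sin φ = h / L = -20.216649 / 188 = -0.10753537
φ = arcsin(-0.10753537) = -6.173260°

-6.1733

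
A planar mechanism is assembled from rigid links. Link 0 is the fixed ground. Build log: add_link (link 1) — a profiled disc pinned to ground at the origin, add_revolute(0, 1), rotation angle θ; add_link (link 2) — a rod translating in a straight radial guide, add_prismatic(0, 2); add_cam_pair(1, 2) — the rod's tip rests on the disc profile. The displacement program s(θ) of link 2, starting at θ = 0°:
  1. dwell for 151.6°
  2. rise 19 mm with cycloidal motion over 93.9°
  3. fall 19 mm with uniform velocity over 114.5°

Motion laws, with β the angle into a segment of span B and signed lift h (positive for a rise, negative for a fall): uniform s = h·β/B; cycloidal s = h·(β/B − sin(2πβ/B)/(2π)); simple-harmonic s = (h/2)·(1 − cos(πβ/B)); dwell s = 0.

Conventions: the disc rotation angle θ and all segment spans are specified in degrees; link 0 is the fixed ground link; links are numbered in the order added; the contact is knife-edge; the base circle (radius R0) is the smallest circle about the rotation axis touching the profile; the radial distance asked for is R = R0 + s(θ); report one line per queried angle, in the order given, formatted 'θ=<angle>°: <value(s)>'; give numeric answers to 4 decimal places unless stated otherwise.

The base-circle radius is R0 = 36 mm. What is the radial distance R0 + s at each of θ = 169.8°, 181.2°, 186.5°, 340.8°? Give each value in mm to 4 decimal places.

seg 1 [0°–151.6°] dwell: s stays 0.0000
seg 2 [151.6°–245.5°] cycloidal, h=19: θ=169.8° here. β=18.2, B=93.9. 19·(0.1938 − sin(2π·0.1938)/(2π)) = 0.8451 → s = 0.8451
seg 2 [151.6°–245.5°] cycloidal, h=19: θ=181.2° here. β=29.6, B=93.9. 19·(0.3152 − sin(2π·0.3152)/(2π)) = 3.2158 → s = 3.2158
seg 2 [151.6°–245.5°] cycloidal, h=19: θ=186.5° here. β=34.9, B=93.9. 19·(0.3717 − sin(2π·0.3717)/(2π)) = 4.8793 → s = 4.8793
seg 2 [151.6°–245.5°] cycloidal, h=19: full span → s += 19 → s = 19.0000
seg 3 [245.5°–360°] uniform, h=-19: θ=340.8° here. β=95.3, B=114.5. -19·95.3/114.5 = -15.8140 → s = 3.1860
θ=169.8°: R = R0 + s = 36 + 0.8451 = 36.8451
θ=181.2°: R = R0 + s = 36 + 3.2158 = 39.2158
θ=186.5°: R = R0 + s = 36 + 4.8793 = 40.8793
θ=340.8°: R = R0 + s = 36 + 3.1860 = 39.1860

θ=169.8°: 36.8451
θ=181.2°: 39.2158
θ=186.5°: 40.8793
θ=340.8°: 39.1860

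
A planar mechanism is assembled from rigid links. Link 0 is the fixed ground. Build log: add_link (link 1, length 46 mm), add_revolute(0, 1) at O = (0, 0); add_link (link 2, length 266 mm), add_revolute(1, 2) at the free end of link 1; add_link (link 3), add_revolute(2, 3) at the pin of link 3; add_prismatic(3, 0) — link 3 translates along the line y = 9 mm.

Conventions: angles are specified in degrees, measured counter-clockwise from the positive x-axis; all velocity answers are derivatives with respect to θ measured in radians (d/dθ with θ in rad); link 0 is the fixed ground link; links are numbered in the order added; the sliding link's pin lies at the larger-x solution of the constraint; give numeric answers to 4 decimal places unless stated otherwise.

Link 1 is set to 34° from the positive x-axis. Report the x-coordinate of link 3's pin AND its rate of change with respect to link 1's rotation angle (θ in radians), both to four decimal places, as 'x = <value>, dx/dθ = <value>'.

geometry: r = 46 mm, L = 266 mm, e = 9 mm
crank pin P = (r cos θ, r sin θ) = (38.135728, 25.722874)
h = r sin θ − e = 25.722874 − 9 = 16.722874
x = r cos θ + √(L² − h²) = 38.135728 + 265.473813 = 303.609542
dx/dθ = −r sin θ − h·r cos θ/√(L² − h²) (θ in radians; h = 16.722874) = -28.125140

x = 303.6095, dx/dθ = -28.1251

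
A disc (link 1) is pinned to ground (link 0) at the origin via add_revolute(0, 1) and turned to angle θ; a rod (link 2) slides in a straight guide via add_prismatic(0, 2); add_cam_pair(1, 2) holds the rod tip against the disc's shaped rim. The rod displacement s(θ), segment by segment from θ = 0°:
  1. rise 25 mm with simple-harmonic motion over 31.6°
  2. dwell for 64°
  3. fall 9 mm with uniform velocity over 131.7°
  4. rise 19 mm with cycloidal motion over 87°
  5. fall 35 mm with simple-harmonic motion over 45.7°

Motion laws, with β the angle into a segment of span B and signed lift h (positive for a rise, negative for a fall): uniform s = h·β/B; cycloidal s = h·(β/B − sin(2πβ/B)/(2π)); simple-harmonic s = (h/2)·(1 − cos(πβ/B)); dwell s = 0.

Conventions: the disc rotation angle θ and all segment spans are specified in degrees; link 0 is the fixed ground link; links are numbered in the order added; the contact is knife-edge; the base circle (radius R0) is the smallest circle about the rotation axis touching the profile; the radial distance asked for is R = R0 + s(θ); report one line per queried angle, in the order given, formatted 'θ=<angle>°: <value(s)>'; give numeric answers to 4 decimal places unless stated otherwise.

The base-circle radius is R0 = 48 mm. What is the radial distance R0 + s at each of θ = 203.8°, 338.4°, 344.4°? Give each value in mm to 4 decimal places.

segment 1 (0° to 31.6°, simple-harmonic, h = 25) is passed completely: s = 0.0000 + (25) = 25.0000
segment 2 (31.6° to 95.6°, dwell): s unchanged at 25.0000
θ = 203.8° falls in segment 3 (95.6° to 227.3°, uniform, h = -9): β = 203.8 − 95.6 = 108.2°, B = 131.7°; Δs = -9·108.2/131.7 = -7.3941; s = 25.0000 − 7.3941 = 17.6059
segment 3 (95.6° to 227.3°, uniform, h = -9) is passed completely: s = 25.0000 + (-9) = 16.0000
segment 4 (227.3° to 314.3°, cycloidal, h = 19) is passed completely: s = 16.0000 + (19) = 35.0000
θ = 338.4° falls in segment 5 (314.3° to 360°, simple-harmonic, h = -35): β = 338.4 − 314.3 = 24.1°, B = 45.7°; Δs = -35/2·(1 − cos(π·0.5274)) = -19.0019; s = 35.0000 − 19.0019 = 15.9981
θ = 344.4° falls in segment 5 (314.3° to 360°, simple-harmonic, h = -35): β = 344.4 − 314.3 = 30.1°, B = 45.7°; Δs = -35/2·(1 − cos(π·0.6586)) = -25.8653; s = 35.0000 − 25.8653 = 9.1347
θ=203.8°: R = R0 + s = 48 + 17.6059 = 65.6059
θ=338.4°: R = R0 + s = 48 + 15.9981 = 63.9981
θ=344.4°: R = R0 + s = 48 + 9.1347 = 57.1347

θ=203.8°: 65.6059
θ=338.4°: 63.9981
θ=344.4°: 57.1347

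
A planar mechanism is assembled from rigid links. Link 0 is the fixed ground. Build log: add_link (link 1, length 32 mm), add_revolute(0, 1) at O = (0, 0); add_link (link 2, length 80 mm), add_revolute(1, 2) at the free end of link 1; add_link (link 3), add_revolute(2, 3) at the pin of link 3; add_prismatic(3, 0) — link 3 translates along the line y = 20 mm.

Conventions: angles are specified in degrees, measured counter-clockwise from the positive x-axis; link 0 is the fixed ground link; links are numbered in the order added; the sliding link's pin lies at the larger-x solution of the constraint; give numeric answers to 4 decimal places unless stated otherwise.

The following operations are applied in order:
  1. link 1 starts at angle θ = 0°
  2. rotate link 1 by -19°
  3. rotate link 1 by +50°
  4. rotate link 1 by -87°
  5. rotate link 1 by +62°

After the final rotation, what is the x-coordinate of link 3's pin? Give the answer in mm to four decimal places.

geometry: r = 32 mm, L = 80 mm, e = 20 mm; θ starts at 0°
rotate link 1 by -19°: θ ← 0° -19° = -19°
rotate link 1 by +50°: θ ← -19° +50° = 31°
rotate link 1 by -87°: θ ← 31° -87° = -56°
rotate link 1 by +62°: θ ← -56° +62° = 6°
crank pin P = (r cos θ, r sin θ) = (31.824701, 3.344911)
h = r sin θ − e = 3.344911 − 20 = -16.655089
x = r cos θ + √(L² − h²) = 31.824701 + 78.247096 = 110.071796

110.0718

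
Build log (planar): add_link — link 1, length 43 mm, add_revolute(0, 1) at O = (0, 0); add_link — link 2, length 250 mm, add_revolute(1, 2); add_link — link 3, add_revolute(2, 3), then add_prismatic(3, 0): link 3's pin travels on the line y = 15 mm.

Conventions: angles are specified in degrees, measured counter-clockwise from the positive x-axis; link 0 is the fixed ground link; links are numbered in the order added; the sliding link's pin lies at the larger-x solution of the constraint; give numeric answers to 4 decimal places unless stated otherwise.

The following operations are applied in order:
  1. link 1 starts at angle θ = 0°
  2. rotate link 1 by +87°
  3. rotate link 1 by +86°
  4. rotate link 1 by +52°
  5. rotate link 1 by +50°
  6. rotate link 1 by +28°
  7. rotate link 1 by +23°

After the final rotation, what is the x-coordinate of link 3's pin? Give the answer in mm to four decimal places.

geometry: r = 43 mm, L = 250 mm, e = 15 mm; θ starts at 0°
rotate link 1 by +87°: θ ← 0° +87° = 87°
rotate link 1 by +86°: θ ← 87° +86° = 173°
rotate link 1 by +52°: θ ← 173° +52° = 225°
rotate link 1 by +50°: θ ← 225° +50° = 275°
rotate link 1 by +28°: θ ← 275° +28° = 303°
rotate link 1 by +23°: θ ← 303° +23° = 326°
crank pin P = (r cos θ, r sin θ) = (35.648616, -24.045295)
h = r sin θ − e = -24.045295 − 15 = -39.045295
x = r cos θ + √(L² − h²) = 35.648616 + 246.932106 = 282.580722

282.5807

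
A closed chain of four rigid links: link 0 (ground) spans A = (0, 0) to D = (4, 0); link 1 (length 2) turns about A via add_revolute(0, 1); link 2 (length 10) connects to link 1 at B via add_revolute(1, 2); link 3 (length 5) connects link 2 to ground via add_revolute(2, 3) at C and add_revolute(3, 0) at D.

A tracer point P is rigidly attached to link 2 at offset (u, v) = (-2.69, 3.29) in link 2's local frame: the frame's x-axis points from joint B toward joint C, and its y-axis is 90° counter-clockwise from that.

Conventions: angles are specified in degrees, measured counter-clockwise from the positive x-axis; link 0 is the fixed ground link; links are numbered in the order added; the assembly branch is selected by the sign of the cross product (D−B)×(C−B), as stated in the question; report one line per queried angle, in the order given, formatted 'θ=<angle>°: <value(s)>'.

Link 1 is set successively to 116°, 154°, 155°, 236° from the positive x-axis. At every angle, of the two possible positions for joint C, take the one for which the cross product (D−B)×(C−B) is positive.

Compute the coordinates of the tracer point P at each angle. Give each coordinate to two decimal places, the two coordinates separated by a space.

A=(0,0), D=(4.00,0)
θ=116°: B = A + 2.00·(cos116°, sin116°) = (-0.8767, 1.7976)
θ=116°: |BD| = 5.1975
θ=116°: circle(B,10.00) ∩ circle(D,5.00): a=9.8138, h=1.9210
θ=116°:   candidates: C₊=(8.9958,0.2058) cross=9.984; C₋=(7.6670,-3.3990) cross=-9.984
θ=116°:   branch + wants cross > 0 → take C=(8.9958,0.2058) (cross=9.984)
θ=116°: ex = (C−B)/|BC| = (0.9873,-0.1592); ey = (0.1592,0.9873)
θ=116°: P = B + -2.69·ex + 3.29·ey = (-3.0088,5.4738)
θ=154°: B = A + 2.00·(cos154°, sin154°) = (-1.7976, 0.8767)
θ=154°: |BD| = 5.8635
θ=154°: circle(B,10.00) ∩ circle(D,5.00): a=9.3272, h=3.6059
θ=154°:   candidates: C₊=(7.9640,3.0474) cross=21.143; C₋=(6.8856,-4.0833) cross=-21.143
θ=154°:   branch + wants cross > 0 → take C=(7.9640,3.0474) (cross=21.143)
θ=154°: ex = (C−B)/|BC| = (0.9762,0.2171); ey = (-0.2171,0.9762)
θ=154°: P = B + -2.69·ex + 3.29·ey = (-5.1376,3.5044)
θ=155°: B = A + 2.00·(cos155°, sin155°) = (-1.8126, 0.8452)
θ=155°: |BD| = 5.8737
θ=155°: circle(B,10.00) ∩ circle(D,5.00): a=9.3212, h=3.6215
θ=155°:   candidates: C₊=(7.9327,3.0877) cross=21.272; C₋=(6.8905,-4.0799) cross=-21.272
θ=155°:   branch + wants cross > 0 → take C=(7.9327,3.0877) (cross=21.272)
θ=155°: ex = (C−B)/|BC| = (0.9745,0.2242); ey = (-0.2242,0.9745)
θ=155°: P = B + -2.69·ex + 3.29·ey = (-5.1719,3.4482)
θ=236°: B = A + 2.00·(cos236°, sin236°) = (-1.1184, -1.6581)
θ=236°: |BD| = 5.3802
θ=236°: circle(B,10.00) ∩ circle(D,5.00): a=9.6601, h=2.5852
θ=236°:   candidates: C₊=(7.2748,3.7783) cross=13.909; C₋=(8.8682,-1.1404) cross=-13.909
θ=236°:   branch + wants cross > 0 → take C=(7.2748,3.7783) (cross=13.909)
θ=236°: ex = (C−B)/|BC| = (0.8393,0.5436); ey = (-0.5436,0.8393)
θ=236°: P = B + -2.69·ex + 3.29·ey = (-5.1647,-0.3591)

θ=116°: -3.01 5.47
θ=154°: -5.14 3.50
θ=155°: -5.17 3.45
θ=236°: -5.16 -0.36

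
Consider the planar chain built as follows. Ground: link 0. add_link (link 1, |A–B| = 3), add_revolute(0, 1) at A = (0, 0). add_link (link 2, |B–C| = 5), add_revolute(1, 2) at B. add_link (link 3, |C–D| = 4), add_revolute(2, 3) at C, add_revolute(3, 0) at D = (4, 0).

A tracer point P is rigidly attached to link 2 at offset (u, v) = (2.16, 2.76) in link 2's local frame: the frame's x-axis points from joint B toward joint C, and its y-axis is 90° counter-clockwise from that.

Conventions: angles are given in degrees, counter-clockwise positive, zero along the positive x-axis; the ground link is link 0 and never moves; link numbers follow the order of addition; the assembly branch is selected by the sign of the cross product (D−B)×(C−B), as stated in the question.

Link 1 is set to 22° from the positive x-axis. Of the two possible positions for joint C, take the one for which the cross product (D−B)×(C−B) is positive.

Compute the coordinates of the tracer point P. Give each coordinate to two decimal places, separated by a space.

A=(0,0), D=(4.00,0)
B = A + 3.00·(cos22°, sin22°) = (2.7816, 1.1238)
|BD| = 1.6576
circle(B,5.00) ∩ circle(D,4.00): a=3.5436, h=3.5275
  candidates: C₊=(7.7779,1.3143) cross=5.847; C₋=(2.9948,-3.8716) cross=-5.847
  branch + wants cross > 0 → take C=(7.7779,1.3143) (cross=5.847)
ex = (C−B)/|BC| = (0.9993,0.0381); ey = (-0.0381,0.9993)
P = B + 2.16·ex + 2.76·ey = (4.8349,3.9641)

4.83 3.96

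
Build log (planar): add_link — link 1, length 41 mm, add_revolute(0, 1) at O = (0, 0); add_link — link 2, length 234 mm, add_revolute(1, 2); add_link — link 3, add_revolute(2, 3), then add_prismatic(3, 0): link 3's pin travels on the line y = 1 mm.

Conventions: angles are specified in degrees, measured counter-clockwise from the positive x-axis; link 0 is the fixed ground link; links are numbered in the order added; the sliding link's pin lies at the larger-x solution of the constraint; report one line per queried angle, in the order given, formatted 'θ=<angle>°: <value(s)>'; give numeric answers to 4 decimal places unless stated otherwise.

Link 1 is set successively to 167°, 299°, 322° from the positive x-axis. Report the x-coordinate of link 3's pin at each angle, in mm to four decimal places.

geometry: r = 41 mm, L = 234 mm, e = 1 mm
θ=167°: crank pin P = (r cos θ, r sin θ) = (-39.949173, 9.222993)
θ=167°: h = r sin θ − e = 9.222993 − 1 = 8.222993
θ=167°: x = r cos θ + √(L² − h²) = -39.949173 + 233.855473 = 193.906301
θ=299°: crank pin P = (r cos θ, r sin θ) = (19.877194, -35.859408)
θ=299°: h = r sin θ − e = -35.859408 − 1 = -36.859408
θ=299°: x = r cos θ + √(L² − h²) = 19.877194 + 231.078740 = 250.955934
θ=322°: crank pin P = (r cos θ, r sin θ) = (32.308441, -25.242120)
θ=322°: h = r sin θ − e = -25.242120 − 1 = -26.242120
θ=322°: x = r cos θ + √(L² − h²) = 32.308441 + 232.523872 = 264.832313

θ=167°: 193.9063
θ=299°: 250.9559
θ=322°: 264.8323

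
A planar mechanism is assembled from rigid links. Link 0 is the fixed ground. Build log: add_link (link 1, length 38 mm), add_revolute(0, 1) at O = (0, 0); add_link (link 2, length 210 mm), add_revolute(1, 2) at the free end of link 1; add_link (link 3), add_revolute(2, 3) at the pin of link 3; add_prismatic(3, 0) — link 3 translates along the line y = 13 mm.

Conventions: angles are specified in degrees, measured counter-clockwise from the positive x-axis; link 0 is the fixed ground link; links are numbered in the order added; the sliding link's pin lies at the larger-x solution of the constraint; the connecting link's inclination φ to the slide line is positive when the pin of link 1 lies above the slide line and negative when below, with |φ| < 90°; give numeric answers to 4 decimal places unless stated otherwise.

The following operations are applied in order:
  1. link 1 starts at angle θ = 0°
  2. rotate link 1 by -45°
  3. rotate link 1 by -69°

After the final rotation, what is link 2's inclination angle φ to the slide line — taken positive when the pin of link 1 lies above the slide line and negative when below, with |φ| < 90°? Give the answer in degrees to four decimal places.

geometry: r = 38 mm, L = 210 mm, e = 13 mm; θ starts at 0°
rotate link 1 by -45°: θ ← 0° -45° = -45°
rotate link 1 by -69°: θ ← -45° -69° = -114°
h = r sin θ − e = -34.714727 − 13 = -47.714727
sin φ = h / L = -47.714727 / 210 = -0.22721299
φ = arcsin(-0.22721299) = -13.133044°

-13.1330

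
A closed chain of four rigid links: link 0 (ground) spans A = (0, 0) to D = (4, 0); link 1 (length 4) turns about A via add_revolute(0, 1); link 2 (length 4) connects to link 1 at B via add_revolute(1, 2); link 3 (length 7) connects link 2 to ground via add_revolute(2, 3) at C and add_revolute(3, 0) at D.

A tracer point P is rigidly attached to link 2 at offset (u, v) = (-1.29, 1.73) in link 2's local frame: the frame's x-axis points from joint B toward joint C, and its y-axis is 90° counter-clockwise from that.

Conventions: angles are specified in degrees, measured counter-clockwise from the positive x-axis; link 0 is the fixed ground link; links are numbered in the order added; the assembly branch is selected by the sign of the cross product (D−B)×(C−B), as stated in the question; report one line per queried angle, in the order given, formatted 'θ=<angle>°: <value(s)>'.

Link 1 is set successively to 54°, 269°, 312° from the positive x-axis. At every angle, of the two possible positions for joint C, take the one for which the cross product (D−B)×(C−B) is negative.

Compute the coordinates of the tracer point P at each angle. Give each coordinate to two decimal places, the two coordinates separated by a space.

A=(0,0), D=(4.00,0)
θ=54°: B = A + 4.00·(cos54°, sin54°) = (2.3511, 3.2361)
θ=54°: |BD| = 3.6319
θ=54°: circle(B,4.00) ∩ circle(D,7.00): a=-2.7271, h=2.9263
θ=54°:   candidates: C₊=(3.7204,6.9944) cross=10.628; C₋=(-1.4942,4.3374) cross=-10.628
θ=54°:   branch - wants cross < 0 → take C=(-1.4942,4.3374) (cross=-10.628)
θ=54°: ex = (C−B)/|BC| = (-0.9613,0.2753); ey = (-0.2753,-0.9613)
θ=54°: P = B + -1.29·ex + 1.73·ey = (3.1149,1.2178)
θ=269°: B = A + 4.00·(cos269°, sin269°) = (-0.0698, -3.9994)
θ=269°: |BD| = 5.7060
θ=269°: circle(B,4.00) ∩ circle(D,7.00): a=-0.0387, h=3.9998
θ=269°:   candidates: C₊=(-2.9009,-1.1736) cross=22.823; C₋=(2.7061,-6.8794) cross=-22.823
θ=269°:   branch - wants cross < 0 → take C=(2.7061,-6.8794) (cross=-22.823)
θ=269°: ex = (C−B)/|BC| = (0.6940,-0.7200); ey = (0.7200,0.6940)
θ=269°: P = B + -1.29·ex + 1.73·ey = (0.2806,-1.8700)
θ=312°: B = A + 4.00·(cos312°, sin312°) = (2.6765, -2.9726)
θ=312°: |BD| = 3.2539
θ=312°: circle(B,4.00) ∩ circle(D,7.00): a=-3.4439, h=2.0346
θ=312°:   candidates: C₊=(-0.5829,-5.2912) cross=6.620; C₋=(3.1344,-6.9463) cross=-6.620
θ=312°:   branch - wants cross < 0 → take C=(3.1344,-6.9463) (cross=-6.620)
θ=312°: ex = (C−B)/|BC| = (0.1145,-0.9934); ey = (0.9934,0.1145)
θ=312°: P = B + -1.29·ex + 1.73·ey = (4.2475,-1.4930)

θ=54°: 3.11 1.22
θ=269°: 0.28 -1.87
θ=312°: 4.25 -1.49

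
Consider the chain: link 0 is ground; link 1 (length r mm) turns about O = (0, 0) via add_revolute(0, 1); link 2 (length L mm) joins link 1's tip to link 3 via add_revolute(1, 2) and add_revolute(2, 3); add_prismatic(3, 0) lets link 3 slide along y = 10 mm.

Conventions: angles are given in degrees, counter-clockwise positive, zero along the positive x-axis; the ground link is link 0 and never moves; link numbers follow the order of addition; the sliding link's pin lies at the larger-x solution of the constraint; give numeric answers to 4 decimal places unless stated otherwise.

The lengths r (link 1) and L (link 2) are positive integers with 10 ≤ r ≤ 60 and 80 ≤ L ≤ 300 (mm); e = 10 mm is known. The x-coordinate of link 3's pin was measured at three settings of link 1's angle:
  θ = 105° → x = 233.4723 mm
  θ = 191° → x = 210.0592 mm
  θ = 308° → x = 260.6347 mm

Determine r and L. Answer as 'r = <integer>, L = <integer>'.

constraint per measurement: (x − r cos θ)² + (r sin θ − e)² = L²
subtracting the θ₁ and θ₂ equations cancels the r² and L² terms:
r = (x₁² − x₂²) / (2[(x₁cos θ₁ + e sin θ₁) − (x₂cos θ₂ + e sin θ₂)]) = 33.0000 → r = 33
L² = (x₁ − r cos θ₁)² + (r sin θ₁ − e)² = 59048.9910 → L = 243.0000 → L = 243
check at θ₃=308°: x = 260.6347 (printed 260.6347) ✓

r = 33, L = 243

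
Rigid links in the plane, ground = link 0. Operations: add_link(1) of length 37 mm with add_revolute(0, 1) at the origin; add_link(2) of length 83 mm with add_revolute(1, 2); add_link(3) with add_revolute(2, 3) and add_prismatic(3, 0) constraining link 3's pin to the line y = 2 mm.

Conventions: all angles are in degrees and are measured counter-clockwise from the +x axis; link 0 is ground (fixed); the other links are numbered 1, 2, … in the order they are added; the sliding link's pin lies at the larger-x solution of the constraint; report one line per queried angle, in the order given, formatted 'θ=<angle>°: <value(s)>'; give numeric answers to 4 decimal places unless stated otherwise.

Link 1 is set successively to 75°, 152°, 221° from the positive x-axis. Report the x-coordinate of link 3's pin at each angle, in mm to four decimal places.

geometry: r = 37 mm, L = 83 mm, e = 2 mm
θ=75°: crank pin P = (r cos θ, r sin θ) = (9.576305, 35.739256)
θ=75°: h = r sin θ − e = 35.739256 − 2 = 33.739256
θ=75°: x = r cos θ + √(L² − h²) = 9.576305 + 75.833124 = 85.409428
θ=152°: crank pin P = (r cos θ, r sin θ) = (-32.669061, 17.370448)
θ=152°: h = r sin θ − e = 17.370448 − 2 = 15.370448
θ=152°: x = r cos θ + √(L² − h²) = -32.669061 + 81.564388 = 48.895327
θ=221°: crank pin P = (r cos θ, r sin θ) = (-27.924254, -24.274184)
θ=221°: h = r sin θ − e = -24.274184 − 2 = -26.274184
θ=221°: x = r cos θ + √(L² − h²) = -27.924254 + 78.731615 = 50.807361

θ=75°: 85.4094
θ=152°: 48.8953
θ=221°: 50.8074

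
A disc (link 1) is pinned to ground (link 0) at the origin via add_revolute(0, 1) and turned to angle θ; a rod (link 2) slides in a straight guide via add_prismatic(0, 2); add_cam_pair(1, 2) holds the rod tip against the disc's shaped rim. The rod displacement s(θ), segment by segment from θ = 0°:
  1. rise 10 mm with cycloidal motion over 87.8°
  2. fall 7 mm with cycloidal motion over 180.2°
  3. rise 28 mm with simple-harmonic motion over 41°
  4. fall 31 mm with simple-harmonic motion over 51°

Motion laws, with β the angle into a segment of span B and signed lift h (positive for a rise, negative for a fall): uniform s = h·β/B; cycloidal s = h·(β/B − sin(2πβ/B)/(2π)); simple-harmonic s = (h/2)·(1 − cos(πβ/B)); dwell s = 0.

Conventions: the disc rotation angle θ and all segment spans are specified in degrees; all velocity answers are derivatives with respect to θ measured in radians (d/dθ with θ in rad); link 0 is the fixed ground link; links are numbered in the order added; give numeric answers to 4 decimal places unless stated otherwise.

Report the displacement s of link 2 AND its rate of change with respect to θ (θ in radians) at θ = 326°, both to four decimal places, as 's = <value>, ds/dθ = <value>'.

segment 1 (0° to 87.8°, cycloidal, h = 10) is passed completely: s = 0.0000 + (10) = 10.0000
segment 2 (87.8° to 268°, cycloidal, h = -7) is passed completely: s = 10.0000 + (-7) = 3.0000
segment 3 (268° to 309°, simple-harmonic, h = 28) is passed completely: s = 3.0000 + (28) = 31.0000
θ = 326° falls in segment 4 (309° to 360°, simple-harmonic, h = -31): β = 326 − 309 = 17°, B = 51°; Δs = -31/2·(1 − cos(π·0.3333)) = -7.7500; s = 31.0000 − 7.7500 = 23.2500
velocity in seg [309°–360°] (simple-harmonic), θ in radians: β = 17° = 0.2967 rad, B = 51° = 0.8901 rad; ds/dθ = (πh/(2B)) sin(πβ/B) = (π·(-31)/(2·0.8901)) sin(π·0.3333) = -47.376684 mm/rad

s = 23.2500, ds/dθ = -47.3767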